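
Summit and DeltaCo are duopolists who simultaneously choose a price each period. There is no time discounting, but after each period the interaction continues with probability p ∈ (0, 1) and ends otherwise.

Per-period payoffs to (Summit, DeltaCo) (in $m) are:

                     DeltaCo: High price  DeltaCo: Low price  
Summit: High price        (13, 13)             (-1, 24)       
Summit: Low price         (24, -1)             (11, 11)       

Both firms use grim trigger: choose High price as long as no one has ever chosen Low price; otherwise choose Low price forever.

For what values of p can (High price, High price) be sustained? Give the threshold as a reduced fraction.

11/13

Expected cooperation value is 13 + p·13 + p²·13 + … = 13/(1−p); deviation gives 24 + p·11/(1−p).
13 ≥ 24(1−p) + 11p ⇒ 13p ≥ 11 ⇒ p ≥ 11/13.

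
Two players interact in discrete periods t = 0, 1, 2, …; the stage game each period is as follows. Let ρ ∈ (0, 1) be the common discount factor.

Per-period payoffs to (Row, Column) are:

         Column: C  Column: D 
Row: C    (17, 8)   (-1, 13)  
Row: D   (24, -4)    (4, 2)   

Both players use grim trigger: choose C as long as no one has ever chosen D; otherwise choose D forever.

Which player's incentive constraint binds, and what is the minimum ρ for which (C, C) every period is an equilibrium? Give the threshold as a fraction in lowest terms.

Column; ρ ≥ 5/11

Row's threshold: (24−17)/(24−4) = 7/20.
Column's threshold: (13−8)/(13−2) = 5/11.
7/20 < 5/11, so Column binds and ρ* = 5/11.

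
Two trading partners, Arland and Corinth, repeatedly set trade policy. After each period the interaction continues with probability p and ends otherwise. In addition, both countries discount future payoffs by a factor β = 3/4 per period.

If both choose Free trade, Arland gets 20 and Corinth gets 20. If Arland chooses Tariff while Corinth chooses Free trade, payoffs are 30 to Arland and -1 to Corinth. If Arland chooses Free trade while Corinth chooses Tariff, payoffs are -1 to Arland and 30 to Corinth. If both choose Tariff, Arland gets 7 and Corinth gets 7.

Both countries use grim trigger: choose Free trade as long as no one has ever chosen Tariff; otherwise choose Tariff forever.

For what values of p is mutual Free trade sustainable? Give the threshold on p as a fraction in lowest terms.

Expected continuation weight on next period's payoff is β·p = 3/4·p, which plays the role of the discount factor.
Cooperation requires 3/4·p ≥ (30−20)/(30−7) = 10/23, hence p ≥ 40/69.

40/69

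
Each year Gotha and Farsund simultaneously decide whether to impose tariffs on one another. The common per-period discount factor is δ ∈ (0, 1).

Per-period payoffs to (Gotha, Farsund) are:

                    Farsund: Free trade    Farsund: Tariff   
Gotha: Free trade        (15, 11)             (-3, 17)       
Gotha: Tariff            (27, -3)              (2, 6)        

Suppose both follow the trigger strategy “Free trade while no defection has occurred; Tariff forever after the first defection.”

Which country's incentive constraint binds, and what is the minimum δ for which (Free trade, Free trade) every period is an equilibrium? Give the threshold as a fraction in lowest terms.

Gotha's threshold: (27−15)/(27−2) = 12/25.
Farsund's threshold: (17−11)/(17−6) = 6/11.
12/25 < 6/11, so Farsund binds and δ* = 6/11.

Farsund; δ ≥ 6/11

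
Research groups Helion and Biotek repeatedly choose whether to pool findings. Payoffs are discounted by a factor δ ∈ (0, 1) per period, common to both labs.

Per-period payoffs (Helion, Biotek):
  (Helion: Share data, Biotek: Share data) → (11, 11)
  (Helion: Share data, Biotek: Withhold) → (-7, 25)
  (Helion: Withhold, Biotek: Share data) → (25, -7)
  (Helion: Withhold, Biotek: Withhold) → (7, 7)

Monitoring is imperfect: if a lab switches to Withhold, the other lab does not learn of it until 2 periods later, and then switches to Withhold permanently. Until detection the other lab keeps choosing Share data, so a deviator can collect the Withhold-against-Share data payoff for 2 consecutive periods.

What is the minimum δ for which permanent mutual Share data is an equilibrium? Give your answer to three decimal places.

The best deviation is to choose Withhold for all 2 undetected periods, earning 25 each, then 7 forever once detected.
Deviation value: 25(1−δ^2)/(1−δ) + 7δ^2/(1−δ); cooperation value: 11/(1−δ).
IC: 11 ≥ 25(1−δ^2) + 7δ^2 = 25 − 18δ^2.
So δ^2 ≥ 14/18 = 7/9, giving δ ≥ (7/9)^(1/2) ≈ 0.882.

0.882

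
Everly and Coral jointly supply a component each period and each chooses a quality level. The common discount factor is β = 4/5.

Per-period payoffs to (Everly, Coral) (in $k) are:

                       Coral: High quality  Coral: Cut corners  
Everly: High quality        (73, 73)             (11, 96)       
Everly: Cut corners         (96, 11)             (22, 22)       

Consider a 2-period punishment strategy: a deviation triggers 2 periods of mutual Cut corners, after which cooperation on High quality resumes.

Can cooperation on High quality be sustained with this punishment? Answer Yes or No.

Comparing payoff streams over the 3 periods until play realigns: cooperate → 73(1+β+…+β^2); deviate → 96 + 22(β+…+β^2).
Cooperation is sustained iff (73−22)(β+…+β^2) ≥ 96−73.
β+…+β^2 = 4/5·(1−(4/5)^2)/(1−4/5) = 1.4400, and (96−73)/(73−22) = 0.4510.
1.4400 ≥ 0.4510, so cooperation is sustainable.

Yes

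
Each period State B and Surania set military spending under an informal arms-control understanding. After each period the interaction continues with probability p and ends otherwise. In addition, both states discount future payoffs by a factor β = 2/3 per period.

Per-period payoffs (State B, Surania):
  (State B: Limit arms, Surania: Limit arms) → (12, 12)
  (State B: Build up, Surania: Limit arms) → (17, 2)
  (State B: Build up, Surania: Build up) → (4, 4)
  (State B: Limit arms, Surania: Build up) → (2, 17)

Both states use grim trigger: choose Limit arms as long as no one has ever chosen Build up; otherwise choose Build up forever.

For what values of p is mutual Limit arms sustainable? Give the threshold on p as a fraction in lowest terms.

15/26

With continuation probability p and discount β, the effective per-period discount factor is βp.
Grim-trigger IC: βp ≥ (17−12)/(17−4) = 5/13.
So p ≥ (5/13)/(2/3) = 15/26.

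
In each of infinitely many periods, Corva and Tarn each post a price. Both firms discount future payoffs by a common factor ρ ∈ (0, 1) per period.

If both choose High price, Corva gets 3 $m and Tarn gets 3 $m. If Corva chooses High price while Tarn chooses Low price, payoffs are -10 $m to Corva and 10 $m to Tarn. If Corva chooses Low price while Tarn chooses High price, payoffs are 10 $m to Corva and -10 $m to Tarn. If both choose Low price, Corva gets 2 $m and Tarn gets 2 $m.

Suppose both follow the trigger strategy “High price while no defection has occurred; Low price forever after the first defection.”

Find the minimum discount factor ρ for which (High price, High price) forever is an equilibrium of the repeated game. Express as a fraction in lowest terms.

7/8

Cooperation forever yields 3 each period: 3/(1−ρ).
Deviating yields 10 once, then 2 forever: 10 + 2ρ/(1−ρ).
No profitable deviation requires 3/(1−ρ) ≥ 10 + 2ρ/(1−ρ).
Multiplying by (1−ρ): 3 ≥ 10(1−ρ) + 2ρ = 10 − 8ρ.
So 8ρ ≥ 7, i.e. ρ ≥ 7/8.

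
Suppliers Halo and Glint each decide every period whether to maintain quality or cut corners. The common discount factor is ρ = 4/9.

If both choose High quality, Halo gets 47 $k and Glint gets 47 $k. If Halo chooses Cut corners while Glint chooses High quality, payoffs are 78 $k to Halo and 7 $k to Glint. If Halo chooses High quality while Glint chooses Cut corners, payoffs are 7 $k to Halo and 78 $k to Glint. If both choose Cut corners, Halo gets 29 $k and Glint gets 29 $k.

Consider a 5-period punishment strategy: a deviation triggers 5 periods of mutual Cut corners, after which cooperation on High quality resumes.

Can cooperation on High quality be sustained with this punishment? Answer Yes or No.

No

A one-shot deviation gives 78 now, then 29 for 5 periods, then back to 47.
Gain from deviating: (78−47) today; loss: (47−29) in each of the next 5 periods.
No-deviation condition: (47−29)(ρ+…+ρ^5) ≥ 78−47, i.e. ρ+…+ρ^5 ≥ 31/18.
At ρ = 4/9: ρ+…+ρ^5 = 0.7861 < 1.7222.
So cooperation is not sustainable.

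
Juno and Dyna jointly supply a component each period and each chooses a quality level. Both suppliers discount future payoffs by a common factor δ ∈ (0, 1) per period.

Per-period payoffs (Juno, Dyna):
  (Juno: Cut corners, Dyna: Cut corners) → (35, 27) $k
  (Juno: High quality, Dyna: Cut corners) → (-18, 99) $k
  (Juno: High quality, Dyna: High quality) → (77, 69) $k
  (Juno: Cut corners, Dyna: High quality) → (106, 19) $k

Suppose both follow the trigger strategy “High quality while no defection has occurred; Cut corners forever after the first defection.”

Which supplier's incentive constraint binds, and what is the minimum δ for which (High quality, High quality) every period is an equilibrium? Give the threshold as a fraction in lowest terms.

Juno's threshold: (106−77)/(106−35) = 29/71.
Dyna's threshold: (99−69)/(99−27) = 5/12.
29/71 < 5/12, so Dyna binds and δ* = 5/12.

Dyna; δ ≥ 5/12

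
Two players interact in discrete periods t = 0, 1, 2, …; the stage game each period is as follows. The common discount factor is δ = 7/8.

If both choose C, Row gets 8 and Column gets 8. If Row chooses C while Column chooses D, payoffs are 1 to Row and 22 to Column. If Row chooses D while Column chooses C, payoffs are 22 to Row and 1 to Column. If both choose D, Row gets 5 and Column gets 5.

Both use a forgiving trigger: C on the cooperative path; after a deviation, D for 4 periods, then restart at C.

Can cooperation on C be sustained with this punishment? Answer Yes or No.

No

A one-shot deviation gives 22 now, then 5 for 4 periods, then back to 8.
Gain from deviating: (22−8) today; loss: (8−5) in each of the next 4 periods.
No-deviation condition: (8−5)(δ+…+δ^4) ≥ 22−8, i.e. δ+…+δ^4 ≥ 14/3.
At δ = 7/8: δ+…+δ^4 = 2.8967 < 4.6667.
So cooperation is not sustainable.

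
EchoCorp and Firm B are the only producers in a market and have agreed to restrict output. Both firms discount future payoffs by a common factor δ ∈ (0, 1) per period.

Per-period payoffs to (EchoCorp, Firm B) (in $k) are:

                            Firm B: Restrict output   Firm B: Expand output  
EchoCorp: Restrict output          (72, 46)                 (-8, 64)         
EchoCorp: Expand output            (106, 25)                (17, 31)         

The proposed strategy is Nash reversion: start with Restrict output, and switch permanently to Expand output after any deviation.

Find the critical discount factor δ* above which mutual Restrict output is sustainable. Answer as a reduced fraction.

6/11

For EchoCorp: deviation gain 106−72 = 34, per-period punishment loss 72−17 = 55. IC gives δ ≥ 34/89.
For Firm B: gain 18, loss 15 per period, so δ ≥ 18/33 = 6/11.
The tighter constraint is Firm B's, so cooperation needs δ ≥ 6/11.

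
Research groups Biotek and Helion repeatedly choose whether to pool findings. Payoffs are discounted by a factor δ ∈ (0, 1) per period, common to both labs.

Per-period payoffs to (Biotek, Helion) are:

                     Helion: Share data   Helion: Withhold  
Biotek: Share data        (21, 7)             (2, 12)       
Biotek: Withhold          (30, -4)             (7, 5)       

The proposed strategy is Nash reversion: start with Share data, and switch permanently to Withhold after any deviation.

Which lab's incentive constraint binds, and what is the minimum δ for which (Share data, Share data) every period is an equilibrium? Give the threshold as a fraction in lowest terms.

For Biotek: deviation gain 30−21 = 9, per-period punishment loss 21−7 = 14. IC gives δ ≥ 9/23.
For Helion: gain 5, loss 2 per period, so δ ≥ 5/7.
The tighter constraint is Helion's, so cooperation needs δ ≥ 5/7.

Helion; δ ≥ 5/7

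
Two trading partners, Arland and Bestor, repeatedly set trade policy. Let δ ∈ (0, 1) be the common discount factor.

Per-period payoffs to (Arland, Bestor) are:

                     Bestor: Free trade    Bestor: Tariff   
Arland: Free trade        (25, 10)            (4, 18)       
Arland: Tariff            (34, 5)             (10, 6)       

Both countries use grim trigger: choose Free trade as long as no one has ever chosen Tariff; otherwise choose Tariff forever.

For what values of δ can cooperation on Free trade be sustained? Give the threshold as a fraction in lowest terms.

2/3

Arland's threshold: (34−25)/(34−10) = 3/8.
Bestor's threshold: (18−10)/(18−6) = 2/3.
3/8 < 2/3, so Bestor binds and δ* = 2/3.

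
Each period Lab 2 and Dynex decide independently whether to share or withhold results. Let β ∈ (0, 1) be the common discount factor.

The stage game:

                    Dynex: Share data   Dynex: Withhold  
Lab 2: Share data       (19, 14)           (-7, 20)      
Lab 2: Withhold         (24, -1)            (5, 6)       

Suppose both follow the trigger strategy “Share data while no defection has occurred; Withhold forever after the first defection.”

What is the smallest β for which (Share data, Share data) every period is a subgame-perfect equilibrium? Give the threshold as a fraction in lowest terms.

For Lab 2: deviation gain 24−19 = 5, per-period punishment loss 19−5 = 14. IC gives β ≥ 5/19.
For Dynex: gain 6, loss 8 per period, so β ≥ 6/14 = 3/7.
The tighter constraint is Dynex's, so cooperation needs β ≥ 3/7.

3/7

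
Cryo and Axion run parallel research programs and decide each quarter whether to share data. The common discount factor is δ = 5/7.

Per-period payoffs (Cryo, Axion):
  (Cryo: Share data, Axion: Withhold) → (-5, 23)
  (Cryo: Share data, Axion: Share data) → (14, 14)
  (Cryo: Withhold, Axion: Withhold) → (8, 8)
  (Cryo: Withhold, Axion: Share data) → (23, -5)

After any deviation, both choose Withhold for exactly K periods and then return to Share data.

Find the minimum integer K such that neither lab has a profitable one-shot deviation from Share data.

IC: δ(1−δ^K)/(1−δ) ≥ (23−14)/(14−8) = 3/2.
With δ = 5/7: need 1 − δ^K ≥ 3/2·(1−5/7)/(5/7), i.e. δ^K ≤ 0.4000.
Since (5/7)^2 = 0.5102 and (5/7)^3 = 0.3644, the smallest such K is 3.

3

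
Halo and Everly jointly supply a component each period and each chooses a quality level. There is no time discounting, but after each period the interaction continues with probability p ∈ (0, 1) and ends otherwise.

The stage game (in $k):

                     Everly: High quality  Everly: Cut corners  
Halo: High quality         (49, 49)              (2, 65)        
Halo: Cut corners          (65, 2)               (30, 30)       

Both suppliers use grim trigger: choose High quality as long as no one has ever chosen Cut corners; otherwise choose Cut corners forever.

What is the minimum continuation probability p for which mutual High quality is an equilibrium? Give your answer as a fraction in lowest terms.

Expected cooperation value is 49 + p·49 + p²·49 + … = 49/(1−p); deviation gives 65 + p·30/(1−p).
49 ≥ 65(1−p) + 30p ⇒ 35p ≥ 16 ⇒ p ≥ 16/35.

16/35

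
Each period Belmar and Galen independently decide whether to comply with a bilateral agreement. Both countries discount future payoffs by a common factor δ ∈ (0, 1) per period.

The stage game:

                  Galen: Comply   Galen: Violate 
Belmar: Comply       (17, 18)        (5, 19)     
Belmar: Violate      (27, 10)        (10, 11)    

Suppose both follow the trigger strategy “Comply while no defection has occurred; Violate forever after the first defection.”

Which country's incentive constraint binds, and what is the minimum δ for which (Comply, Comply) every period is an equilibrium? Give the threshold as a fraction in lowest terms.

Belmar; δ ≥ 10/17

Belmar's threshold: (27−17)/(27−10) = 10/17.
Galen's threshold: (19−18)/(19−11) = 1/8.
10/17 > 1/8, so Belmar binds and δ* = 10/17.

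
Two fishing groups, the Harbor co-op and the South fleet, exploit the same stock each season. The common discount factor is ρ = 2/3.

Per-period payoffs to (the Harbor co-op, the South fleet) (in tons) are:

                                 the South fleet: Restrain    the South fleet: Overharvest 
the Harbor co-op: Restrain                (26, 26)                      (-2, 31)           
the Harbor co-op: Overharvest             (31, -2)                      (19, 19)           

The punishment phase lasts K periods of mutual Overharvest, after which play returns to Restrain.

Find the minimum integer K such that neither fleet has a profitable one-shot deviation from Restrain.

2

No profitable deviation requires (26−19)(ρ+…+ρ^K) ≥ 31−26, i.e. ρ+…+ρ^K ≥ 5/7 ≈ 0.7143.
With ρ = 2/3, the partial sums are K=1: 0.6667, K=2: 1.1111.
K = 2 is the first length at which the sum reaches 0.7143.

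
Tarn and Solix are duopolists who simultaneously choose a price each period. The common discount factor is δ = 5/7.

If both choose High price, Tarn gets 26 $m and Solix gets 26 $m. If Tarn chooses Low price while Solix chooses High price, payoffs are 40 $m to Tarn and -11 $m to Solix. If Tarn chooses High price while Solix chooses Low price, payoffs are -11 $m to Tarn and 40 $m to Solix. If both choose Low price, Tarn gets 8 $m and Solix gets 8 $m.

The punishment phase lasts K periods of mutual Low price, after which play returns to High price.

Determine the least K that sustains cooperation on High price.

2

Need Σ_{k=1}^{K} δ^k ≥ (40−26)/(26−8) = 0.7778 at δ = 5/7.
At K = 1 the sum is 0.7143 < 0.7778; at K = 2 it is 1.2245 ≥ 0.7778.
So the minimum punishment length is K = 2.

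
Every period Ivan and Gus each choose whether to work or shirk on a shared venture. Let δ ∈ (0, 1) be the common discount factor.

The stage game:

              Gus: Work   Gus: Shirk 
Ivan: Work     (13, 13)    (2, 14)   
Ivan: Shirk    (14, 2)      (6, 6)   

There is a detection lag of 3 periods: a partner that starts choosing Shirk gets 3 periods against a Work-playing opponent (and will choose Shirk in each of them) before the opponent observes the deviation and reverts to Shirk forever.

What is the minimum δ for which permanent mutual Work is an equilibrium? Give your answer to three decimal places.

A deviator earns 14 for 3 periods, then 6 forever; cooperating earns 13 forever. Multiplying the IC by (1−δ):
13 ≥ 14(1−δ^3) + 6δ^3, so 8·δ^3 ≥ 1 and δ^3 ≥ 1/8.
δ ≥ (1/8)^(1/3) ≈ 0.500.

0.500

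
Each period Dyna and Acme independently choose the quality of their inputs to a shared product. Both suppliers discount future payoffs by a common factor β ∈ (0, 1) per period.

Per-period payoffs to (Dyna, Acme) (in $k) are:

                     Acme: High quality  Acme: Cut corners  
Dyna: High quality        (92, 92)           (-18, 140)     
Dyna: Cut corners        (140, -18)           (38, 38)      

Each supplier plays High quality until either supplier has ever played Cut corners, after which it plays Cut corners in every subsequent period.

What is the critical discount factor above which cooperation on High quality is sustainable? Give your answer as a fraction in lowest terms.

One-period gain from deviating is 140 − 92 = 48. The loss is 92 − 38 = 54 in every subsequent period, with present value 54·β/(1−β).
Deviation is unprofitable when 54·β/(1−β) ≥ 48, i.e. β/(1−β) ≥ 8/9.
Equivalently β ≥ 48/(48+54) = 8/17.

8/17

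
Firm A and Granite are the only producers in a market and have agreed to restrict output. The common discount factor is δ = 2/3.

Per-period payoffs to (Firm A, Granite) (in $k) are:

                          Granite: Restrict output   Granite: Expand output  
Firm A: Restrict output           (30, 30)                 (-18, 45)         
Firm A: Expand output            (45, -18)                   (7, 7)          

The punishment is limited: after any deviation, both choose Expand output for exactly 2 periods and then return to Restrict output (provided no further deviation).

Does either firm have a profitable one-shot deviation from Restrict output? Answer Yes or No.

IC: δ+…+δ^2 ≥ (45−30)/(30−7) = 15/23.
At δ = 2/3: partial sum = 1.1111 ≥ 0.6522. Cooperation sustainable.

No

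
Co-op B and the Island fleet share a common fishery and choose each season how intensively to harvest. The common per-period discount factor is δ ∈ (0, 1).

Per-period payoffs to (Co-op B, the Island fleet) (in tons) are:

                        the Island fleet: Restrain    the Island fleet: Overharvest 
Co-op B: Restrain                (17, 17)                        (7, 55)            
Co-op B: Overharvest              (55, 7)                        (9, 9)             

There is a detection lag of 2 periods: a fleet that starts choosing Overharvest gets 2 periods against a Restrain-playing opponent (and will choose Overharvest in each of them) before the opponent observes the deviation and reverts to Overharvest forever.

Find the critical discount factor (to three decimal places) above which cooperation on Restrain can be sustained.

0.909

The best deviation is to choose Overharvest for all 2 undetected periods, earning 55 each, then 9 forever once detected.
Deviation value: 55(1−δ^2)/(1−δ) + 9δ^2/(1−δ); cooperation value: 17/(1−δ).
IC: 17 ≥ 55(1−δ^2) + 9δ^2 = 55 − 46δ^2.
So δ^2 ≥ 38/46 = 19/23, giving δ ≥ (19/23)^(1/2) ≈ 0.909.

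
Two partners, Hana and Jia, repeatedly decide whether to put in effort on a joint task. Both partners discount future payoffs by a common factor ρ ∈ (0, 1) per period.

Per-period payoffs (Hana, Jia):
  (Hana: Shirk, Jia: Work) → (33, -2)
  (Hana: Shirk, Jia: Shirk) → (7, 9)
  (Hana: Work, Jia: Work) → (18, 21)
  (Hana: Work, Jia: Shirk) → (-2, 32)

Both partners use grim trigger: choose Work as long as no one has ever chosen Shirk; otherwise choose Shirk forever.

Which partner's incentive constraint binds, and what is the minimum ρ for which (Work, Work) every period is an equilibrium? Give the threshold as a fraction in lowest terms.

Hana's threshold: (33−18)/(33−7) = 15/26.
Jia's threshold: (32−21)/(32−9) = 11/23.
15/26 > 11/23, so Hana binds and ρ* = 15/26.

Hana; ρ ≥ 15/26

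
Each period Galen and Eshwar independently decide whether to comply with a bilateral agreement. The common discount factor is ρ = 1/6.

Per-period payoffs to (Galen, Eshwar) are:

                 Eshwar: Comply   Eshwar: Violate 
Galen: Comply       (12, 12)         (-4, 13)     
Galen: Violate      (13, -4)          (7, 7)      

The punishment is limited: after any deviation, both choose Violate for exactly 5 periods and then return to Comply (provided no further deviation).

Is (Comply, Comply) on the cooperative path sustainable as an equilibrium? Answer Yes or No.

A one-shot deviation gives 13 now, then 7 for 5 periods, then back to 12.
Gain from deviating: (13−12) today; loss: (12−7) in each of the next 5 periods.
No-deviation condition: (12−7)(ρ+…+ρ^5) ≥ 13−12, i.e. ρ+…+ρ^5 ≥ 1/5.
At ρ = 1/6: ρ+…+ρ^5 = 0.2000 < 0.2000.
So cooperation is not sustainable.

No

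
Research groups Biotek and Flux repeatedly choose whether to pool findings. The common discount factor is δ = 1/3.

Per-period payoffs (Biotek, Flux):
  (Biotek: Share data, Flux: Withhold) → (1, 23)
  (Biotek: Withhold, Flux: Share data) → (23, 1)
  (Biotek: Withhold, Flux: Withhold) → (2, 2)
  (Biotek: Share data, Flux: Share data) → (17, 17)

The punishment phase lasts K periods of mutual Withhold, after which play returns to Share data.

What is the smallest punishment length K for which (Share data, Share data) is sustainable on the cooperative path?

Need Σ_{k=1}^{K} δ^k ≥ (23−17)/(17−2) = 0.4000 at δ = 1/3.
At K = 1 the sum is 0.3333 < 0.4000; at K = 2 it is 0.4444 ≥ 0.4000.
So the minimum punishment length is K = 2.

2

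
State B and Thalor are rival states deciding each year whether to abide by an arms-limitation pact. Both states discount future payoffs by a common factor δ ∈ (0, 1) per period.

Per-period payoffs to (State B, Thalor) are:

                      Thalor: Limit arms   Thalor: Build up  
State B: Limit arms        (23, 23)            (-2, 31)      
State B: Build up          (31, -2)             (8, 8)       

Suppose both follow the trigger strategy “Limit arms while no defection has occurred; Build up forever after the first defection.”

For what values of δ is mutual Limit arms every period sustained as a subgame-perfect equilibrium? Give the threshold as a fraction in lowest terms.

23/(1−δ) ≥ 31 + 8δ/(1−δ)
23 ≥ 31 − 23δ
δ ≥ 8/23.

8/23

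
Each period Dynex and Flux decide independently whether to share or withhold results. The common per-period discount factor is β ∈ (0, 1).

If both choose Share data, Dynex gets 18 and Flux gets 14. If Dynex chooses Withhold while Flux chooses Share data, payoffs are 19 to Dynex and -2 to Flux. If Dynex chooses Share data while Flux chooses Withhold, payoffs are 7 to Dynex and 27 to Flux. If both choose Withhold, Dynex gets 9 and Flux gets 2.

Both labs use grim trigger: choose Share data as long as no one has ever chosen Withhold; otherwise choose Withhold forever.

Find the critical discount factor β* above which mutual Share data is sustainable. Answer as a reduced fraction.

13/25

For Dynex: deviation gain 19−18 = 1, per-period punishment loss 18−9 = 9. IC gives β ≥ 1/10.
For Flux: gain 13, loss 12 per period, so β ≥ 13/25.
The tighter constraint is Flux's, so cooperation needs β ≥ 13/25.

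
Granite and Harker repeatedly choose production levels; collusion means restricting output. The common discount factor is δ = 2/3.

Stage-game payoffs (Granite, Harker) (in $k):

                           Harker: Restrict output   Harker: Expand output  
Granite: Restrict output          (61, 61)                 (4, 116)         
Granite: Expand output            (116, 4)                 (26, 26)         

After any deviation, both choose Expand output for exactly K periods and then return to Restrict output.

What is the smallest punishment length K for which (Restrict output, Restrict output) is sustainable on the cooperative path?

No profitable deviation requires (61−26)(δ+…+δ^K) ≥ 116−61, i.e. δ+…+δ^K ≥ 11/7 ≈ 1.5714.
With δ = 2/3, the partial sums are K=1: 0.6667, K=2: 1.1111, K=3: 1.4074, K=4: 1.6049.
K = 4 is the first length at which the sum reaches 1.5714.

4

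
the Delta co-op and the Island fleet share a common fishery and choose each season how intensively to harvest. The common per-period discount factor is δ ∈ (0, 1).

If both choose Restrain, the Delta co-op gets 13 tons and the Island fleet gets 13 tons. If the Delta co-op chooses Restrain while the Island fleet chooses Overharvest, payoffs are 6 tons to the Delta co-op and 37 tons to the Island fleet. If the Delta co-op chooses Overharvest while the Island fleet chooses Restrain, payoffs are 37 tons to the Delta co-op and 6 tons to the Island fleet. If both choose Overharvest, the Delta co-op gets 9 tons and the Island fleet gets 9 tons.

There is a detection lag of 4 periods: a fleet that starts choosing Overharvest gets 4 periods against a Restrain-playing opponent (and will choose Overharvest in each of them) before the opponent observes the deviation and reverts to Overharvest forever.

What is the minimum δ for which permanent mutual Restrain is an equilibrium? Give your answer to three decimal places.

0.962

A deviator earns 37 for 4 periods, then 9 forever; cooperating earns 13 forever. Multiplying the IC by (1−δ):
13 ≥ 37(1−δ^4) + 9δ^4, so 28·δ^4 ≥ 24 and δ^4 ≥ 6/7.
δ ≥ (6/7)^(1/4) ≈ 0.962.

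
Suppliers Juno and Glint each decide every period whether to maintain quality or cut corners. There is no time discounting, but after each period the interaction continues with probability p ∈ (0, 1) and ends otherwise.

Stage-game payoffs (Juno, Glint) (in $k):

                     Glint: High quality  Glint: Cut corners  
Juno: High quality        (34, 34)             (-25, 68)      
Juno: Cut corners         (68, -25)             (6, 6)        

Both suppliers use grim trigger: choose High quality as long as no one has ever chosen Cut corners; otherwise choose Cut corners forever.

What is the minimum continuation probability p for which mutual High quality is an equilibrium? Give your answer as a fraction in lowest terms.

17/31

Expected cooperation value is 34 + p·34 + p²·34 + … = 34/(1−p); deviation gives 68 + p·6/(1−p).
34 ≥ 68(1−p) + 6p ⇒ 62p ≥ 34 ⇒ p ≥ 34/62 = 17/31.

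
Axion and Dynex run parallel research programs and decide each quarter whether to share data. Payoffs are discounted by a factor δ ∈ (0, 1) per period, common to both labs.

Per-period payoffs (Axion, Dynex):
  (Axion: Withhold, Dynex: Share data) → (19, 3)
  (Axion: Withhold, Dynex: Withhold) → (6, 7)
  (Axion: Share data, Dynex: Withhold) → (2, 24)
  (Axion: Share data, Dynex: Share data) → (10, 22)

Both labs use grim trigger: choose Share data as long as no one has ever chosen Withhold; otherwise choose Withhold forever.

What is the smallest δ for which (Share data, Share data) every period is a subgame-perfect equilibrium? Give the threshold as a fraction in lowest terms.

9/13

For Axion: deviation gain 19−10 = 9, per-period punishment loss 10−6 = 4. IC gives δ ≥ 9/13.
For Dynex: gain 2, loss 15 per period, so δ ≥ 2/17.
The tighter constraint is Axion's, so cooperation needs δ ≥ 9/13.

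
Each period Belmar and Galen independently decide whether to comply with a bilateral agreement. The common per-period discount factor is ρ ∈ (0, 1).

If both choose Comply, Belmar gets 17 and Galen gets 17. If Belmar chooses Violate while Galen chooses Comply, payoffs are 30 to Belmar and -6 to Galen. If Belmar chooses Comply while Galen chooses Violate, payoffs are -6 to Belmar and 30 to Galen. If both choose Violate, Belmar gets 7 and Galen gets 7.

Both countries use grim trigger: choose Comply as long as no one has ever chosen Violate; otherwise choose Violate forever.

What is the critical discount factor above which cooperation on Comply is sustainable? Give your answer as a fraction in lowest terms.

13/23

17/(1−ρ) ≥ 30 + 7ρ/(1−ρ)
17 ≥ 30 − 23ρ
ρ ≥ 13/23.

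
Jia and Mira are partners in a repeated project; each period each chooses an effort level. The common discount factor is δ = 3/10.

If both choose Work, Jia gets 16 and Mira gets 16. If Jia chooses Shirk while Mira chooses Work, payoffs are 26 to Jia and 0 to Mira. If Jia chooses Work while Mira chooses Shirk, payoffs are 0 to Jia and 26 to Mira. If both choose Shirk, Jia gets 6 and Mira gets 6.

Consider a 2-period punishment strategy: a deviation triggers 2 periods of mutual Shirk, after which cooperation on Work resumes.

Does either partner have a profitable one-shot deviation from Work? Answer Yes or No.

Yes

Comparing payoff streams over the 3 periods until play realigns: cooperate → 16(1+δ+…+δ^2); deviate → 26 + 6(δ+…+δ^2).
Cooperation is sustained iff (16−6)(δ+…+δ^2) ≥ 26−16.
δ+…+δ^2 = 3/10·(1−(3/10)^2)/(1−3/10) = 0.3900, and (26−16)/(16−6) = 1.0000.
0.3900 < 1.0000, so cooperation is not sustainable.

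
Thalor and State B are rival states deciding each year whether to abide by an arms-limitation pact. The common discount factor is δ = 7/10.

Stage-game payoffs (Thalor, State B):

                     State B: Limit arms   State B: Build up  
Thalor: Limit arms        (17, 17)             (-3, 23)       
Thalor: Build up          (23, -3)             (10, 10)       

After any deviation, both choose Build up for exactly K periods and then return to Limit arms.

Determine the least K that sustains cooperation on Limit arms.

2

No profitable deviation requires (17−10)(δ+…+δ^K) ≥ 23−17, i.e. δ+…+δ^K ≥ 6/7 ≈ 0.8571.
With δ = 7/10, the partial sums are K=1: 0.7000, K=2: 1.1900.
K = 2 is the first length at which the sum reaches 0.8571.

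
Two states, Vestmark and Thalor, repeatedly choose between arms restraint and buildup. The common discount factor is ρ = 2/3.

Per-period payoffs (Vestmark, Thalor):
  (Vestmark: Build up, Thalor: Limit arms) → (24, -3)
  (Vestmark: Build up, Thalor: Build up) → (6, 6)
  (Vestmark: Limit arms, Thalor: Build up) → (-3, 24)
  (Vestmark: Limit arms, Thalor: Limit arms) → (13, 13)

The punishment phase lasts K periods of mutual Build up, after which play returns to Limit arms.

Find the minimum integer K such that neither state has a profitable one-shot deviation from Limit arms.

Need Σ_{k=1}^{K} ρ^k ≥ (24−13)/(13−6) = 1.5714 at ρ = 2/3.
At K = 3 the sum is 1.4074 < 1.5714; at K = 4 it is 1.6049 ≥ 1.5714.
So the minimum punishment length is K = 4.

4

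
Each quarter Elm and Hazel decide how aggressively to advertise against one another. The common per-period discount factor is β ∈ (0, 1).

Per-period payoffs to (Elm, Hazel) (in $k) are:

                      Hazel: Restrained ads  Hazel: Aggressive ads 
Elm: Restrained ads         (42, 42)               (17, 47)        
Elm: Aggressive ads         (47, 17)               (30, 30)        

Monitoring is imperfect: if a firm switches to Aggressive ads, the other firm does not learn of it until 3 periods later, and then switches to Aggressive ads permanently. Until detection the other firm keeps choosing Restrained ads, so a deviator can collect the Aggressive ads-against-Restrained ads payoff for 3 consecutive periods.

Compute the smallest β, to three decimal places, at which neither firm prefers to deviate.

The best deviation is to choose Aggressive ads for all 3 undetected periods, earning 47 each, then 30 forever once detected.
Deviation value: 47(1−β^3)/(1−β) + 30β^3/(1−β); cooperation value: 42/(1−β).
IC: 42 ≥ 47(1−β^3) + 30β^3 = 47 − 17β^3.
So β^3 ≥ 5/17, giving β ≥ (5/17)^(1/3) ≈ 0.665.

0.665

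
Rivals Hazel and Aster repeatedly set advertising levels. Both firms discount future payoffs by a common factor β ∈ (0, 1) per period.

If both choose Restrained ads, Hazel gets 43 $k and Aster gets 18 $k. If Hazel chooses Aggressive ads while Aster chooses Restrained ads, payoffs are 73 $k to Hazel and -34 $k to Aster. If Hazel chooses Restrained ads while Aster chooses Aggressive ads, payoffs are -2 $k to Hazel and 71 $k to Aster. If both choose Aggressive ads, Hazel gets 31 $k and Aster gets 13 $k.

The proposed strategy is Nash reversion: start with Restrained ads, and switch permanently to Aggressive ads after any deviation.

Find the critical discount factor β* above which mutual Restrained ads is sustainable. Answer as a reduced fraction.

For Hazel: deviation gain 73−43 = 30, per-period punishment loss 43−31 = 12. IC gives β ≥ 30/42 = 5/7.
For Aster: gain 53, loss 5 per period, so β ≥ 53/58.
The tighter constraint is Aster's, so cooperation needs β ≥ 53/58.

53/58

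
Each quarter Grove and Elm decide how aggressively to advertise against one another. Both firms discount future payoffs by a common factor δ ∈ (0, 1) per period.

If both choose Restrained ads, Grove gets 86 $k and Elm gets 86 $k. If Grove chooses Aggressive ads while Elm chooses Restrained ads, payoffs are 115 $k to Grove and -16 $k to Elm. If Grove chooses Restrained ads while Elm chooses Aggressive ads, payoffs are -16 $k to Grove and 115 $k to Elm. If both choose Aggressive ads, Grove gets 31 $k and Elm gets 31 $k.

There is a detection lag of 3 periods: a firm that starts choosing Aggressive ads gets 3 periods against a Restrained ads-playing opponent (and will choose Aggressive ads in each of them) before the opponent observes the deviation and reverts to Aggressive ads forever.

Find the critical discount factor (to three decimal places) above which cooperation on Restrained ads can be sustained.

Deviating for the 3 undetected periods gains 115−86 = 29 per period over cooperation, then loses 86−31 = 55 per period forever once punishment starts.
Gain: 29(1 + δ + … + δ^2); loss: 55·δ^3/(1−δ).
No profitable deviation ⇔ 29(1−δ^3) ≤ 55·δ^3, i.e. δ^3 ≥ 29/(29+55) = 29/84.
Hence δ ≥ (29/84)^(1/3) ≈ 0.702.

0.702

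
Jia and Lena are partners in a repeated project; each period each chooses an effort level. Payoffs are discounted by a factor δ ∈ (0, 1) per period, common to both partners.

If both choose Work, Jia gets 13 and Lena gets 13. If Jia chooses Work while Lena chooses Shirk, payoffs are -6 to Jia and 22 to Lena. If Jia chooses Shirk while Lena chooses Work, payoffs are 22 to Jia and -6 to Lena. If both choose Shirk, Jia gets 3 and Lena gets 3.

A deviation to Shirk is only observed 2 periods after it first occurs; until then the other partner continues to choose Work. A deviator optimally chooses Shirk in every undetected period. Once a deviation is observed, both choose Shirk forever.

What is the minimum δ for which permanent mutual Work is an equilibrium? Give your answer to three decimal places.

A deviator earns 22 for 2 periods, then 3 forever; cooperating earns 13 forever. Multiplying the IC by (1−δ):
13 ≥ 22(1−δ^2) + 3δ^2, so 19·δ^2 ≥ 9 and δ^2 ≥ 9/19.
δ ≥ (9/19)^(1/2) ≈ 0.688.

0.688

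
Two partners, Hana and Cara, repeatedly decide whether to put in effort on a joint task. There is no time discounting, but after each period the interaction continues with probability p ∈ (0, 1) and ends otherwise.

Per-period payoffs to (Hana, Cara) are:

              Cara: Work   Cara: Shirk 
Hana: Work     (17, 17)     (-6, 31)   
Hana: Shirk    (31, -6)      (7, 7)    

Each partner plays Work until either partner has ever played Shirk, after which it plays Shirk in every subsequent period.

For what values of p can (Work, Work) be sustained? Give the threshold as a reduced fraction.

7/12

Expected cooperation value is 17 + p·17 + p²·17 + … = 17/(1−p); deviation gives 31 + p·7/(1−p).
17 ≥ 31(1−p) + 7p ⇒ 24p ≥ 14 ⇒ p ≥ 14/24 = 7/12.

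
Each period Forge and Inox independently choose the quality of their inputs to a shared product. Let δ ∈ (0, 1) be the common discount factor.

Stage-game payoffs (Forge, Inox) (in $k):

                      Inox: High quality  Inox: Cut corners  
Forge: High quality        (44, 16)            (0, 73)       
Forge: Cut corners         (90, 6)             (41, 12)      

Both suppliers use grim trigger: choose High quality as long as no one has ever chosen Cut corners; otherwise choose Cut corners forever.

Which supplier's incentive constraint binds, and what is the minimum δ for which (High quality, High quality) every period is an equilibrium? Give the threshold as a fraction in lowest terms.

Forge's threshold: (90−44)/(90−41) = 46/49.
Inox's threshold: (73−16)/(73−12) = 57/61.
46/49 > 57/61, so Forge binds and δ* = 46/49.

Forge; δ ≥ 46/49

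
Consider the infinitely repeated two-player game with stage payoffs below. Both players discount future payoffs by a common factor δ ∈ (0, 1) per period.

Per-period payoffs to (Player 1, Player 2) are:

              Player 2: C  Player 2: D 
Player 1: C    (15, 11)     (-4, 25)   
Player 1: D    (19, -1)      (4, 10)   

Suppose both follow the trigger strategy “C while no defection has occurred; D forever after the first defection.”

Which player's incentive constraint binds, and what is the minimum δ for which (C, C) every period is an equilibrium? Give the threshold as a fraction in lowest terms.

Player 2; δ ≥ 14/15

For Player 1: deviation gain 19−15 = 4, per-period punishment loss 15−4 = 11. IC gives δ ≥ 4/15.
For Player 2: gain 14, loss 1 per period, so δ ≥ 14/15.
The tighter constraint is Player 2's, so cooperation needs δ ≥ 14/15.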